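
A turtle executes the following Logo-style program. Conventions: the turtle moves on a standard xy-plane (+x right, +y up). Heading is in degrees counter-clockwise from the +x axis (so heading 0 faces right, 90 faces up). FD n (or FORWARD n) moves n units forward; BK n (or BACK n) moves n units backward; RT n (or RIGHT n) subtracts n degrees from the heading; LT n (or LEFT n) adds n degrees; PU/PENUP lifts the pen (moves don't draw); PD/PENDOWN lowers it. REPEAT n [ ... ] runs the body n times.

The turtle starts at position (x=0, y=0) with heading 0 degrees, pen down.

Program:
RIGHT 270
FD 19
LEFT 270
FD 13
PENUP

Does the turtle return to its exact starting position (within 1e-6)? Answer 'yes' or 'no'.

Answer: no

Derivation:
Executing turtle program step by step:
Start: pos=(0,0), heading=0, pen down
RT 270: heading 0 -> 90
FD 19: (0,0) -> (0,19) [heading=90, draw]
LT 270: heading 90 -> 0
FD 13: (0,19) -> (13,19) [heading=0, draw]
PU: pen up
Final: pos=(13,19), heading=0, 2 segment(s) drawn

Start position: (0, 0)
Final position: (13, 19)
Distance = 23.022; >= 1e-6 -> NOT closed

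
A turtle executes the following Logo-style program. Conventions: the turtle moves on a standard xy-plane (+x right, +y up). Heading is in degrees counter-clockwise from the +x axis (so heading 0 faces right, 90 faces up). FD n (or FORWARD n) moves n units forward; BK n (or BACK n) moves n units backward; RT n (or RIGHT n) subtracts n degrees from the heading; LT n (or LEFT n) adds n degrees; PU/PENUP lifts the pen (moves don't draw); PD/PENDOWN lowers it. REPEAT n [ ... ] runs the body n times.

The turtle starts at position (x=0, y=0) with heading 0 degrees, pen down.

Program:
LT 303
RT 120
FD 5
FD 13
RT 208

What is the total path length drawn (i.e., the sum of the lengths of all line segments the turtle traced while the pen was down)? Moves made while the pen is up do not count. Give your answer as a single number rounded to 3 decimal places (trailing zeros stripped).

Answer: 18

Derivation:
Executing turtle program step by step:
Start: pos=(0,0), heading=0, pen down
LT 303: heading 0 -> 303
RT 120: heading 303 -> 183
FD 5: (0,0) -> (-4.993,-0.262) [heading=183, draw]
FD 13: (-4.993,-0.262) -> (-17.975,-0.942) [heading=183, draw]
RT 208: heading 183 -> 335
Final: pos=(-17.975,-0.942), heading=335, 2 segment(s) drawn

Segment lengths:
  seg 1: (0,0) -> (-4.993,-0.262), length = 5
  seg 2: (-4.993,-0.262) -> (-17.975,-0.942), length = 13
Total = 18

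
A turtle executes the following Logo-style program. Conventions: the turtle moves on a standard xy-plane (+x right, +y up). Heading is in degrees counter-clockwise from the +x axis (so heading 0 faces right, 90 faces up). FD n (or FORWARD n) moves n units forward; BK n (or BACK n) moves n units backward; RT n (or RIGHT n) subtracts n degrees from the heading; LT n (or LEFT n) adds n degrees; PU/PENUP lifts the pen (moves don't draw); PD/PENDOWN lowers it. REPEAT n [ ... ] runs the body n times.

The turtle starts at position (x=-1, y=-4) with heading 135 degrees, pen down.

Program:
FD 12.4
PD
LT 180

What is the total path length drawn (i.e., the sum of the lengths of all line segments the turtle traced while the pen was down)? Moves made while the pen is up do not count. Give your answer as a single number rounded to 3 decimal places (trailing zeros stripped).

Answer: 12.4

Derivation:
Executing turtle program step by step:
Start: pos=(-1,-4), heading=135, pen down
FD 12.4: (-1,-4) -> (-9.768,4.768) [heading=135, draw]
PD: pen down
LT 180: heading 135 -> 315
Final: pos=(-9.768,4.768), heading=315, 1 segment(s) drawn

Segment lengths:
  seg 1: (-1,-4) -> (-9.768,4.768), length = 12.4
Total = 12.4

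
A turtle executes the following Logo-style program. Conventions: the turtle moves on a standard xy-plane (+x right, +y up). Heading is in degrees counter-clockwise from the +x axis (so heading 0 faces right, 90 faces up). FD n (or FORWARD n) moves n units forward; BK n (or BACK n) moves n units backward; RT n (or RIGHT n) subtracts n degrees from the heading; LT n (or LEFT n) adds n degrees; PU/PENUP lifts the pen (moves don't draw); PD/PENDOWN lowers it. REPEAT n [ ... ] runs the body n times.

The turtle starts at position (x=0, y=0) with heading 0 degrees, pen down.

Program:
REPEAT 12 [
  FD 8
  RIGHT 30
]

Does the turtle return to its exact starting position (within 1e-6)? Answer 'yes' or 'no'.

Answer: yes

Derivation:
Executing turtle program step by step:
Start: pos=(0,0), heading=0, pen down
REPEAT 12 [
  -- iteration 1/12 --
  FD 8: (0,0) -> (8,0) [heading=0, draw]
  RT 30: heading 0 -> 330
  -- iteration 2/12 --
  FD 8: (8,0) -> (14.928,-4) [heading=330, draw]
  RT 30: heading 330 -> 300
  -- iteration 3/12 --
  FD 8: (14.928,-4) -> (18.928,-10.928) [heading=300, draw]
  RT 30: heading 300 -> 270
  -- iteration 4/12 --
  FD 8: (18.928,-10.928) -> (18.928,-18.928) [heading=270, draw]
  RT 30: heading 270 -> 240
  -- iteration 5/12 --
  FD 8: (18.928,-18.928) -> (14.928,-25.856) [heading=240, draw]
  RT 30: heading 240 -> 210
  -- iteration 6/12 --
  FD 8: (14.928,-25.856) -> (8,-29.856) [heading=210, draw]
  RT 30: heading 210 -> 180
  -- iteration 7/12 --
  FD 8: (8,-29.856) -> (0,-29.856) [heading=180, draw]
  RT 30: heading 180 -> 150
  -- iteration 8/12 --
  FD 8: (0,-29.856) -> (-6.928,-25.856) [heading=150, draw]
  RT 30: heading 150 -> 120
  -- iteration 9/12 --
  FD 8: (-6.928,-25.856) -> (-10.928,-18.928) [heading=120, draw]
  RT 30: heading 120 -> 90
  -- iteration 10/12 --
  FD 8: (-10.928,-18.928) -> (-10.928,-10.928) [heading=90, draw]
  RT 30: heading 90 -> 60
  -- iteration 11/12 --
  FD 8: (-10.928,-10.928) -> (-6.928,-4) [heading=60, draw]
  RT 30: heading 60 -> 30
  -- iteration 12/12 --
  FD 8: (-6.928,-4) -> (0,0) [heading=30, draw]
  RT 30: heading 30 -> 0
]
Final: pos=(0,0), heading=0, 12 segment(s) drawn

Start position: (0, 0)
Final position: (0, 0)
Distance = 0; < 1e-6 -> CLOSED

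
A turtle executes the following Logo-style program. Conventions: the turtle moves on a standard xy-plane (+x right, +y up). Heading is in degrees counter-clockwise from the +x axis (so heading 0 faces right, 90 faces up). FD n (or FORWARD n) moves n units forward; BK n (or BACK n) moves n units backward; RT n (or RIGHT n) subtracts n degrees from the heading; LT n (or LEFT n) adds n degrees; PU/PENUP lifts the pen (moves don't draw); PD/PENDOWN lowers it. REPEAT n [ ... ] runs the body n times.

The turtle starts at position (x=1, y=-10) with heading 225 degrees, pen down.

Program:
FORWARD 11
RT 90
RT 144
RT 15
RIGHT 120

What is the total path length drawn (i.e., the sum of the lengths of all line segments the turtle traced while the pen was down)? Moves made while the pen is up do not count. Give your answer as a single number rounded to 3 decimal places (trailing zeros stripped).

Executing turtle program step by step:
Start: pos=(1,-10), heading=225, pen down
FD 11: (1,-10) -> (-6.778,-17.778) [heading=225, draw]
RT 90: heading 225 -> 135
RT 144: heading 135 -> 351
RT 15: heading 351 -> 336
RT 120: heading 336 -> 216
Final: pos=(-6.778,-17.778), heading=216, 1 segment(s) drawn

Segment lengths:
  seg 1: (1,-10) -> (-6.778,-17.778), length = 11
Total = 11

Answer: 11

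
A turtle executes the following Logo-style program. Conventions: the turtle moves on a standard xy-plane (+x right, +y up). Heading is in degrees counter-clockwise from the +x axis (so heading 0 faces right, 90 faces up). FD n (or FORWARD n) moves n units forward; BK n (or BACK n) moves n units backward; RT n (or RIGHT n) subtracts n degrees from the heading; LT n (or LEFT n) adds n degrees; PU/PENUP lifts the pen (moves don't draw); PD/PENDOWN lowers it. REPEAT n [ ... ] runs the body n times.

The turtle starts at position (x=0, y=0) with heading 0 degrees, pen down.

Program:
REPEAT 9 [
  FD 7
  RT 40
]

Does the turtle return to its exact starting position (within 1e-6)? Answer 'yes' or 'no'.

Answer: yes

Derivation:
Executing turtle program step by step:
Start: pos=(0,0), heading=0, pen down
REPEAT 9 [
  -- iteration 1/9 --
  FD 7: (0,0) -> (7,0) [heading=0, draw]
  RT 40: heading 0 -> 320
  -- iteration 2/9 --
  FD 7: (7,0) -> (12.362,-4.5) [heading=320, draw]
  RT 40: heading 320 -> 280
  -- iteration 3/9 --
  FD 7: (12.362,-4.5) -> (13.578,-11.393) [heading=280, draw]
  RT 40: heading 280 -> 240
  -- iteration 4/9 --
  FD 7: (13.578,-11.393) -> (10.078,-17.455) [heading=240, draw]
  RT 40: heading 240 -> 200
  -- iteration 5/9 --
  FD 7: (10.078,-17.455) -> (3.5,-19.849) [heading=200, draw]
  RT 40: heading 200 -> 160
  -- iteration 6/9 --
  FD 7: (3.5,-19.849) -> (-3.078,-17.455) [heading=160, draw]
  RT 40: heading 160 -> 120
  -- iteration 7/9 --
  FD 7: (-3.078,-17.455) -> (-6.578,-11.393) [heading=120, draw]
  RT 40: heading 120 -> 80
  -- iteration 8/9 --
  FD 7: (-6.578,-11.393) -> (-5.362,-4.5) [heading=80, draw]
  RT 40: heading 80 -> 40
  -- iteration 9/9 --
  FD 7: (-5.362,-4.5) -> (0,0) [heading=40, draw]
  RT 40: heading 40 -> 0
]
Final: pos=(0,0), heading=0, 9 segment(s) drawn

Start position: (0, 0)
Final position: (0, 0)
Distance = 0; < 1e-6 -> CLOSED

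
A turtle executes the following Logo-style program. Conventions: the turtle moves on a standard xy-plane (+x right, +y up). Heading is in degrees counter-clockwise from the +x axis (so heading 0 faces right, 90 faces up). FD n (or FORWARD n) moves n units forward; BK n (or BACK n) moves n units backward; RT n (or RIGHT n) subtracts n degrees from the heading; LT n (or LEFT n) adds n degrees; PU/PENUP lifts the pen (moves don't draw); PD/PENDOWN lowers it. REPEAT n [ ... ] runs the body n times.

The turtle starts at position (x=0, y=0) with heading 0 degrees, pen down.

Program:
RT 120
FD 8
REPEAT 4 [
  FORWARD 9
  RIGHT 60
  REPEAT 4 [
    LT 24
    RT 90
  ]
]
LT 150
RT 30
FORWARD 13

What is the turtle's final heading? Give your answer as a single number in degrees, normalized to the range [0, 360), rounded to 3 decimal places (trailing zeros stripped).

Executing turtle program step by step:
Start: pos=(0,0), heading=0, pen down
RT 120: heading 0 -> 240
FD 8: (0,0) -> (-4,-6.928) [heading=240, draw]
REPEAT 4 [
  -- iteration 1/4 --
  FD 9: (-4,-6.928) -> (-8.5,-14.722) [heading=240, draw]
  RT 60: heading 240 -> 180
  REPEAT 4 [
    -- iteration 1/4 --
    LT 24: heading 180 -> 204
    RT 90: heading 204 -> 114
    -- iteration 2/4 --
    LT 24: heading 114 -> 138
    RT 90: heading 138 -> 48
    -- iteration 3/4 --
    LT 24: heading 48 -> 72
    RT 90: heading 72 -> 342
    -- iteration 4/4 --
    LT 24: heading 342 -> 6
    RT 90: heading 6 -> 276
  ]
  -- iteration 2/4 --
  FD 9: (-8.5,-14.722) -> (-7.559,-23.673) [heading=276, draw]
  RT 60: heading 276 -> 216
  REPEAT 4 [
    -- iteration 1/4 --
    LT 24: heading 216 -> 240
    RT 90: heading 240 -> 150
    -- iteration 2/4 --
    LT 24: heading 150 -> 174
    RT 90: heading 174 -> 84
    -- iteration 3/4 --
    LT 24: heading 84 -> 108
    RT 90: heading 108 -> 18
    -- iteration 4/4 --
    LT 24: heading 18 -> 42
    RT 90: heading 42 -> 312
  ]
  -- iteration 3/4 --
  FD 9: (-7.559,-23.673) -> (-1.537,-30.361) [heading=312, draw]
  RT 60: heading 312 -> 252
  REPEAT 4 [
    -- iteration 1/4 --
    LT 24: heading 252 -> 276
    RT 90: heading 276 -> 186
    -- iteration 2/4 --
    LT 24: heading 186 -> 210
    RT 90: heading 210 -> 120
    -- iteration 3/4 --
    LT 24: heading 120 -> 144
    RT 90: heading 144 -> 54
    -- iteration 4/4 --
    LT 24: heading 54 -> 78
    RT 90: heading 78 -> 348
  ]
  -- iteration 4/4 --
  FD 9: (-1.537,-30.361) -> (7.266,-32.233) [heading=348, draw]
  RT 60: heading 348 -> 288
  REPEAT 4 [
    -- iteration 1/4 --
    LT 24: heading 288 -> 312
    RT 90: heading 312 -> 222
    -- iteration 2/4 --
    LT 24: heading 222 -> 246
    RT 90: heading 246 -> 156
    -- iteration 3/4 --
    LT 24: heading 156 -> 180
    RT 90: heading 180 -> 90
    -- iteration 4/4 --
    LT 24: heading 90 -> 114
    RT 90: heading 114 -> 24
  ]
]
LT 150: heading 24 -> 174
RT 30: heading 174 -> 144
FD 13: (7.266,-32.233) -> (-3.251,-24.591) [heading=144, draw]
Final: pos=(-3.251,-24.591), heading=144, 6 segment(s) drawn

Answer: 144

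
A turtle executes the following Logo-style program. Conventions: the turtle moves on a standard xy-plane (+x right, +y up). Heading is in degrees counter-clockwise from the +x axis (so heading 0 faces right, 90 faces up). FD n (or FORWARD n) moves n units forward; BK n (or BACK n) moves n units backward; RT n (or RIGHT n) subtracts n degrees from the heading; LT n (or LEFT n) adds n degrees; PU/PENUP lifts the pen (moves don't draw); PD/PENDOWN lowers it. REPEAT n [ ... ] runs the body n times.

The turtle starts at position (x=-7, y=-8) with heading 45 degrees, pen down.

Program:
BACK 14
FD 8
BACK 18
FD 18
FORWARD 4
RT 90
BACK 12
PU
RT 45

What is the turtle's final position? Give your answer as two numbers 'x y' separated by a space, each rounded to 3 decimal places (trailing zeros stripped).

Answer: -16.899 -0.929

Derivation:
Executing turtle program step by step:
Start: pos=(-7,-8), heading=45, pen down
BK 14: (-7,-8) -> (-16.899,-17.899) [heading=45, draw]
FD 8: (-16.899,-17.899) -> (-11.243,-12.243) [heading=45, draw]
BK 18: (-11.243,-12.243) -> (-23.971,-24.971) [heading=45, draw]
FD 18: (-23.971,-24.971) -> (-11.243,-12.243) [heading=45, draw]
FD 4: (-11.243,-12.243) -> (-8.414,-9.414) [heading=45, draw]
RT 90: heading 45 -> 315
BK 12: (-8.414,-9.414) -> (-16.899,-0.929) [heading=315, draw]
PU: pen up
RT 45: heading 315 -> 270
Final: pos=(-16.899,-0.929), heading=270, 6 segment(s) drawn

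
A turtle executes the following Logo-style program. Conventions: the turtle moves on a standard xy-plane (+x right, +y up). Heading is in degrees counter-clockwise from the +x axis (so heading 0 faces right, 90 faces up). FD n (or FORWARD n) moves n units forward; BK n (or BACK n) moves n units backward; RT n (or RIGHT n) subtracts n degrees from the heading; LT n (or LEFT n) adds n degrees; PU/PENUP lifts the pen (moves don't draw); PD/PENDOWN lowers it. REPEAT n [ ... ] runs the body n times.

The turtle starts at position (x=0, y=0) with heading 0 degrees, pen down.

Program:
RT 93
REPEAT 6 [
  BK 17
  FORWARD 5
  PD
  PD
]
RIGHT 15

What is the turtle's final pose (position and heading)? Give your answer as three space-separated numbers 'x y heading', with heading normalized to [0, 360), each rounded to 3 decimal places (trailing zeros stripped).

Executing turtle program step by step:
Start: pos=(0,0), heading=0, pen down
RT 93: heading 0 -> 267
REPEAT 6 [
  -- iteration 1/6 --
  BK 17: (0,0) -> (0.89,16.977) [heading=267, draw]
  FD 5: (0.89,16.977) -> (0.628,11.984) [heading=267, draw]
  PD: pen down
  PD: pen down
  -- iteration 2/6 --
  BK 17: (0.628,11.984) -> (1.518,28.96) [heading=267, draw]
  FD 5: (1.518,28.96) -> (1.256,23.967) [heading=267, draw]
  PD: pen down
  PD: pen down
  -- iteration 3/6 --
  BK 17: (1.256,23.967) -> (2.146,40.944) [heading=267, draw]
  FD 5: (2.146,40.944) -> (1.884,35.951) [heading=267, draw]
  PD: pen down
  PD: pen down
  -- iteration 4/6 --
  BK 17: (1.884,35.951) -> (2.774,52.927) [heading=267, draw]
  FD 5: (2.774,52.927) -> (2.512,47.934) [heading=267, draw]
  PD: pen down
  PD: pen down
  -- iteration 5/6 --
  BK 17: (2.512,47.934) -> (3.402,64.911) [heading=267, draw]
  FD 5: (3.402,64.911) -> (3.14,59.918) [heading=267, draw]
  PD: pen down
  PD: pen down
  -- iteration 6/6 --
  BK 17: (3.14,59.918) -> (4.03,76.894) [heading=267, draw]
  FD 5: (4.03,76.894) -> (3.768,71.901) [heading=267, draw]
  PD: pen down
  PD: pen down
]
RT 15: heading 267 -> 252
Final: pos=(3.768,71.901), heading=252, 12 segment(s) drawn

Answer: 3.768 71.901 252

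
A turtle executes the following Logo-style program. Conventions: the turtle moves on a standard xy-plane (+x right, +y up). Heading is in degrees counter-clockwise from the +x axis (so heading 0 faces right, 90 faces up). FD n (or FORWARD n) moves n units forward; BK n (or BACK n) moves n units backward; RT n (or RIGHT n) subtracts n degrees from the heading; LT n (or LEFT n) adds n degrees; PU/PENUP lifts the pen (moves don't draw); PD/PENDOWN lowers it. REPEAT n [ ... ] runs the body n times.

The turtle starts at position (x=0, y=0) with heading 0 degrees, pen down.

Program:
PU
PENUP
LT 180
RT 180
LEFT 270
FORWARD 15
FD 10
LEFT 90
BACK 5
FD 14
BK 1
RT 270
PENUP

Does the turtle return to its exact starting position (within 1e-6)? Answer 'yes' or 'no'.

Executing turtle program step by step:
Start: pos=(0,0), heading=0, pen down
PU: pen up
PU: pen up
LT 180: heading 0 -> 180
RT 180: heading 180 -> 0
LT 270: heading 0 -> 270
FD 15: (0,0) -> (0,-15) [heading=270, move]
FD 10: (0,-15) -> (0,-25) [heading=270, move]
LT 90: heading 270 -> 0
BK 5: (0,-25) -> (-5,-25) [heading=0, move]
FD 14: (-5,-25) -> (9,-25) [heading=0, move]
BK 1: (9,-25) -> (8,-25) [heading=0, move]
RT 270: heading 0 -> 90
PU: pen up
Final: pos=(8,-25), heading=90, 0 segment(s) drawn

Start position: (0, 0)
Final position: (8, -25)
Distance = 26.249; >= 1e-6 -> NOT closed

Answer: no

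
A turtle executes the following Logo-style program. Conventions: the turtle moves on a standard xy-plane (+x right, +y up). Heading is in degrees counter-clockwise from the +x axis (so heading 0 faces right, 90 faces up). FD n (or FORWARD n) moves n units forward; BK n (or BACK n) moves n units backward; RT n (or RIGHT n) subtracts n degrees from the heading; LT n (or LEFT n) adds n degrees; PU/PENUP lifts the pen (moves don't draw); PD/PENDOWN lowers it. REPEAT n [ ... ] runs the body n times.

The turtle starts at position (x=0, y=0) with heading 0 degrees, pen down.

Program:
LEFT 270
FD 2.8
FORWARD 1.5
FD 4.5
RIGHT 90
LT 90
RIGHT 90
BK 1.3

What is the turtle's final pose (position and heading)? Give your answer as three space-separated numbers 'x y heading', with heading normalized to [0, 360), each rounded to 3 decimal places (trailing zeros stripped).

Answer: 1.3 -8.8 180

Derivation:
Executing turtle program step by step:
Start: pos=(0,0), heading=0, pen down
LT 270: heading 0 -> 270
FD 2.8: (0,0) -> (0,-2.8) [heading=270, draw]
FD 1.5: (0,-2.8) -> (0,-4.3) [heading=270, draw]
FD 4.5: (0,-4.3) -> (0,-8.8) [heading=270, draw]
RT 90: heading 270 -> 180
LT 90: heading 180 -> 270
RT 90: heading 270 -> 180
BK 1.3: (0,-8.8) -> (1.3,-8.8) [heading=180, draw]
Final: pos=(1.3,-8.8), heading=180, 4 segment(s) drawn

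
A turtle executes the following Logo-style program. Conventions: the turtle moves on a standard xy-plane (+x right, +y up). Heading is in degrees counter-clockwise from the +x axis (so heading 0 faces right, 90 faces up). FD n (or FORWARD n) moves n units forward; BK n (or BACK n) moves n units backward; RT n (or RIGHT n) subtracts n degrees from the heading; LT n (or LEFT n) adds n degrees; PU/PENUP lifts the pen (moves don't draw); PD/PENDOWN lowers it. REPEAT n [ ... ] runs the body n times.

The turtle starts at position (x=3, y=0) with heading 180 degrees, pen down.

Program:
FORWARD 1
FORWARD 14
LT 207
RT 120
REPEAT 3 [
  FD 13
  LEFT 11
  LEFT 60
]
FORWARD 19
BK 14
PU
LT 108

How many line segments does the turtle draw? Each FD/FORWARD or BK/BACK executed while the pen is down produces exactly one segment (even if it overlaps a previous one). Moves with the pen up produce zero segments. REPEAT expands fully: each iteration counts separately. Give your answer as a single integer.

Executing turtle program step by step:
Start: pos=(3,0), heading=180, pen down
FD 1: (3,0) -> (2,0) [heading=180, draw]
FD 14: (2,0) -> (-12,0) [heading=180, draw]
LT 207: heading 180 -> 27
RT 120: heading 27 -> 267
REPEAT 3 [
  -- iteration 1/3 --
  FD 13: (-12,0) -> (-12.68,-12.982) [heading=267, draw]
  LT 11: heading 267 -> 278
  LT 60: heading 278 -> 338
  -- iteration 2/3 --
  FD 13: (-12.68,-12.982) -> (-0.627,-17.852) [heading=338, draw]
  LT 11: heading 338 -> 349
  LT 60: heading 349 -> 49
  -- iteration 3/3 --
  FD 13: (-0.627,-17.852) -> (7.902,-8.041) [heading=49, draw]
  LT 11: heading 49 -> 60
  LT 60: heading 60 -> 120
]
FD 19: (7.902,-8.041) -> (-1.598,8.414) [heading=120, draw]
BK 14: (-1.598,8.414) -> (5.402,-3.711) [heading=120, draw]
PU: pen up
LT 108: heading 120 -> 228
Final: pos=(5.402,-3.711), heading=228, 7 segment(s) drawn
Segments drawn: 7

Answer: 7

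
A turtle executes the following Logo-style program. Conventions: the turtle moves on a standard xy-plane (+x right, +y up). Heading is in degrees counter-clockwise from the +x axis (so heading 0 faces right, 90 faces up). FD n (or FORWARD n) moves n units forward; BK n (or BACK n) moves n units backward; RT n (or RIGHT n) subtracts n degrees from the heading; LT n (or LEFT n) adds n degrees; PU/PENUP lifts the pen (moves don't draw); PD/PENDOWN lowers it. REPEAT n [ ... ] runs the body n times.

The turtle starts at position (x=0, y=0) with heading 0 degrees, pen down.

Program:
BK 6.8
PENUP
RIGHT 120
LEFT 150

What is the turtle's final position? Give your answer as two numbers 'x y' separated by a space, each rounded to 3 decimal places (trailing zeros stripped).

Executing turtle program step by step:
Start: pos=(0,0), heading=0, pen down
BK 6.8: (0,0) -> (-6.8,0) [heading=0, draw]
PU: pen up
RT 120: heading 0 -> 240
LT 150: heading 240 -> 30
Final: pos=(-6.8,0), heading=30, 1 segment(s) drawn

Answer: -6.8 0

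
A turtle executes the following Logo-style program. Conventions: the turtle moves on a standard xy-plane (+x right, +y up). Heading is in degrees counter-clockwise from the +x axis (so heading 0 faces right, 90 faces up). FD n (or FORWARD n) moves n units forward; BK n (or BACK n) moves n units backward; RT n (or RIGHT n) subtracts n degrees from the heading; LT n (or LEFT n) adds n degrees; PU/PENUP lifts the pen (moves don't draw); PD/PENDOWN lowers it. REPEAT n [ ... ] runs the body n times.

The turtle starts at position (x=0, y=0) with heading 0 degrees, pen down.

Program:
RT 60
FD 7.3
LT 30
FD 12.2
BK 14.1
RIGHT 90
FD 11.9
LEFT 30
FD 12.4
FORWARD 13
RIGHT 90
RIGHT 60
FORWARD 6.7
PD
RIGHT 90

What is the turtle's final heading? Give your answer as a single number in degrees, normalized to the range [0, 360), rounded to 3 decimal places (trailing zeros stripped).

Answer: 30

Derivation:
Executing turtle program step by step:
Start: pos=(0,0), heading=0, pen down
RT 60: heading 0 -> 300
FD 7.3: (0,0) -> (3.65,-6.322) [heading=300, draw]
LT 30: heading 300 -> 330
FD 12.2: (3.65,-6.322) -> (14.216,-12.422) [heading=330, draw]
BK 14.1: (14.216,-12.422) -> (2.005,-5.372) [heading=330, draw]
RT 90: heading 330 -> 240
FD 11.9: (2.005,-5.372) -> (-3.945,-15.678) [heading=240, draw]
LT 30: heading 240 -> 270
FD 12.4: (-3.945,-15.678) -> (-3.945,-28.078) [heading=270, draw]
FD 13: (-3.945,-28.078) -> (-3.945,-41.078) [heading=270, draw]
RT 90: heading 270 -> 180
RT 60: heading 180 -> 120
FD 6.7: (-3.945,-41.078) -> (-7.295,-35.275) [heading=120, draw]
PD: pen down
RT 90: heading 120 -> 30
Final: pos=(-7.295,-35.275), heading=30, 7 segment(s) drawn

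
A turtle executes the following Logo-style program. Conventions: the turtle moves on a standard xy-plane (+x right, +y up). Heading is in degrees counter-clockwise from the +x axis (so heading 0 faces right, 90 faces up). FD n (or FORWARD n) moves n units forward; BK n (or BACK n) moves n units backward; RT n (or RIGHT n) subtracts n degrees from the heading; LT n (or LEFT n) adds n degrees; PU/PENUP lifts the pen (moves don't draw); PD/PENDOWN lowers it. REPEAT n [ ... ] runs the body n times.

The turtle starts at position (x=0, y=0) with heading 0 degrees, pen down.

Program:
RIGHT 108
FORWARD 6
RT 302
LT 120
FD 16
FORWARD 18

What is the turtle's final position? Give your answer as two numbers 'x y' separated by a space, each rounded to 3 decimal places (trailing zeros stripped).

Executing turtle program step by step:
Start: pos=(0,0), heading=0, pen down
RT 108: heading 0 -> 252
FD 6: (0,0) -> (-1.854,-5.706) [heading=252, draw]
RT 302: heading 252 -> 310
LT 120: heading 310 -> 70
FD 16: (-1.854,-5.706) -> (3.618,9.329) [heading=70, draw]
FD 18: (3.618,9.329) -> (9.775,26.243) [heading=70, draw]
Final: pos=(9.775,26.243), heading=70, 3 segment(s) drawn

Answer: 9.775 26.243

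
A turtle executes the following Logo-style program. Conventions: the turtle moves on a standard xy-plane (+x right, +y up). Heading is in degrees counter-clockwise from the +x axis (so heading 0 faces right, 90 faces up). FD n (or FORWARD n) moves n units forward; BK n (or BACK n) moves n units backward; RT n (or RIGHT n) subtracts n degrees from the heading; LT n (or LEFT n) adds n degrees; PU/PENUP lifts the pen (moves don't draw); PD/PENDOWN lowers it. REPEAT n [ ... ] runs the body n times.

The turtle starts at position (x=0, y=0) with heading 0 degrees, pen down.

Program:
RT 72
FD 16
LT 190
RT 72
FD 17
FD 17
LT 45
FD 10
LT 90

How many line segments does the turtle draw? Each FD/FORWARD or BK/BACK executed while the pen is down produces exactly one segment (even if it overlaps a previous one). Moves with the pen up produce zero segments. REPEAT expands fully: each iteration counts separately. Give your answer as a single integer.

Answer: 4

Derivation:
Executing turtle program step by step:
Start: pos=(0,0), heading=0, pen down
RT 72: heading 0 -> 288
FD 16: (0,0) -> (4.944,-15.217) [heading=288, draw]
LT 190: heading 288 -> 118
RT 72: heading 118 -> 46
FD 17: (4.944,-15.217) -> (16.753,-2.988) [heading=46, draw]
FD 17: (16.753,-2.988) -> (28.563,9.241) [heading=46, draw]
LT 45: heading 46 -> 91
FD 10: (28.563,9.241) -> (28.388,19.239) [heading=91, draw]
LT 90: heading 91 -> 181
Final: pos=(28.388,19.239), heading=181, 4 segment(s) drawn
Segments drawn: 4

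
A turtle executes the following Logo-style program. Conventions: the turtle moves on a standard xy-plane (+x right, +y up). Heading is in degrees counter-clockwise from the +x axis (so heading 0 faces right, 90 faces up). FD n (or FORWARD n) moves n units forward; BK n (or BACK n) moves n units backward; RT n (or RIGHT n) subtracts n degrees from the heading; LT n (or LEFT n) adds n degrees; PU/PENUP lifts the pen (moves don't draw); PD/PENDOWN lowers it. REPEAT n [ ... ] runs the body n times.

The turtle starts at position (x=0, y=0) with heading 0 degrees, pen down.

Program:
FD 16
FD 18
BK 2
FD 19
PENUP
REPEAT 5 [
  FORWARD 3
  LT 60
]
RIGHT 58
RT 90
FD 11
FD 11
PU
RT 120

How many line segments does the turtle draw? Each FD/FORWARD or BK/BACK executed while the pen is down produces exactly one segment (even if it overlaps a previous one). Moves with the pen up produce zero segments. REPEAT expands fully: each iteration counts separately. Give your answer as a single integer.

Executing turtle program step by step:
Start: pos=(0,0), heading=0, pen down
FD 16: (0,0) -> (16,0) [heading=0, draw]
FD 18: (16,0) -> (34,0) [heading=0, draw]
BK 2: (34,0) -> (32,0) [heading=0, draw]
FD 19: (32,0) -> (51,0) [heading=0, draw]
PU: pen up
REPEAT 5 [
  -- iteration 1/5 --
  FD 3: (51,0) -> (54,0) [heading=0, move]
  LT 60: heading 0 -> 60
  -- iteration 2/5 --
  FD 3: (54,0) -> (55.5,2.598) [heading=60, move]
  LT 60: heading 60 -> 120
  -- iteration 3/5 --
  FD 3: (55.5,2.598) -> (54,5.196) [heading=120, move]
  LT 60: heading 120 -> 180
  -- iteration 4/5 --
  FD 3: (54,5.196) -> (51,5.196) [heading=180, move]
  LT 60: heading 180 -> 240
  -- iteration 5/5 --
  FD 3: (51,5.196) -> (49.5,2.598) [heading=240, move]
  LT 60: heading 240 -> 300
]
RT 58: heading 300 -> 242
RT 90: heading 242 -> 152
FD 11: (49.5,2.598) -> (39.788,7.762) [heading=152, move]
FD 11: (39.788,7.762) -> (30.075,12.926) [heading=152, move]
PU: pen up
RT 120: heading 152 -> 32
Final: pos=(30.075,12.926), heading=32, 4 segment(s) drawn
Segments drawn: 4

Answer: 4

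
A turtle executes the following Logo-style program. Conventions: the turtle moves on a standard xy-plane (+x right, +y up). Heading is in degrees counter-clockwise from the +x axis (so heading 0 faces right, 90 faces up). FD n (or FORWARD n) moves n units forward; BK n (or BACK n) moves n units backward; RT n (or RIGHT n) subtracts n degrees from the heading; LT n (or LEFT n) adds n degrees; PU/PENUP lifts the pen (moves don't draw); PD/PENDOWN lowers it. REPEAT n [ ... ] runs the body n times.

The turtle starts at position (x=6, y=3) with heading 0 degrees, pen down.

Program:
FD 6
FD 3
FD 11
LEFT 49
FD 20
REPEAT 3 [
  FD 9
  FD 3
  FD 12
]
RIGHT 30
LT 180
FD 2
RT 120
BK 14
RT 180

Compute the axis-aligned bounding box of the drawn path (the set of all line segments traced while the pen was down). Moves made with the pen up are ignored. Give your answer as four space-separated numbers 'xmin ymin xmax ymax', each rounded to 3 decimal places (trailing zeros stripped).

Answer: 6 3 86.357 72.433

Derivation:
Executing turtle program step by step:
Start: pos=(6,3), heading=0, pen down
FD 6: (6,3) -> (12,3) [heading=0, draw]
FD 3: (12,3) -> (15,3) [heading=0, draw]
FD 11: (15,3) -> (26,3) [heading=0, draw]
LT 49: heading 0 -> 49
FD 20: (26,3) -> (39.121,18.094) [heading=49, draw]
REPEAT 3 [
  -- iteration 1/3 --
  FD 9: (39.121,18.094) -> (45.026,24.887) [heading=49, draw]
  FD 3: (45.026,24.887) -> (46.994,27.151) [heading=49, draw]
  FD 12: (46.994,27.151) -> (54.867,36.207) [heading=49, draw]
  -- iteration 2/3 --
  FD 9: (54.867,36.207) -> (60.771,43) [heading=49, draw]
  FD 3: (60.771,43) -> (62.739,45.264) [heading=49, draw]
  FD 12: (62.739,45.264) -> (70.612,54.32) [heading=49, draw]
  -- iteration 3/3 --
  FD 9: (70.612,54.32) -> (76.517,61.113) [heading=49, draw]
  FD 3: (76.517,61.113) -> (78.485,63.377) [heading=49, draw]
  FD 12: (78.485,63.377) -> (86.357,72.433) [heading=49, draw]
]
RT 30: heading 49 -> 19
LT 180: heading 19 -> 199
FD 2: (86.357,72.433) -> (84.466,71.782) [heading=199, draw]
RT 120: heading 199 -> 79
BK 14: (84.466,71.782) -> (81.795,58.039) [heading=79, draw]
RT 180: heading 79 -> 259
Final: pos=(81.795,58.039), heading=259, 15 segment(s) drawn

Segment endpoints: x in {6, 12, 15, 26, 39.121, 45.026, 46.994, 54.867, 60.771, 62.739, 70.612, 76.517, 78.485, 81.795, 84.466, 86.357}, y in {3, 18.094, 24.887, 27.151, 36.207, 43, 45.264, 54.32, 58.039, 61.113, 63.377, 71.782, 72.433}
xmin=6, ymin=3, xmax=86.357, ymax=72.433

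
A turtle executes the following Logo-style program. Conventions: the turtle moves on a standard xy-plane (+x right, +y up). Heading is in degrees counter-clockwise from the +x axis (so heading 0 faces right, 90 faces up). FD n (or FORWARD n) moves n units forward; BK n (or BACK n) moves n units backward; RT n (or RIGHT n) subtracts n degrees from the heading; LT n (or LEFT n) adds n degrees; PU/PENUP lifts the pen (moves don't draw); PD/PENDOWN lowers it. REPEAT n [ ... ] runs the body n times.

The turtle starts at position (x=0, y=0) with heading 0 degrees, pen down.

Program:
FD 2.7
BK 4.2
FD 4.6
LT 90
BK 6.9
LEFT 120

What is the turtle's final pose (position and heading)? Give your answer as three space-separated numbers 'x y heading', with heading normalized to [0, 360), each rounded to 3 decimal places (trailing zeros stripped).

Executing turtle program step by step:
Start: pos=(0,0), heading=0, pen down
FD 2.7: (0,0) -> (2.7,0) [heading=0, draw]
BK 4.2: (2.7,0) -> (-1.5,0) [heading=0, draw]
FD 4.6: (-1.5,0) -> (3.1,0) [heading=0, draw]
LT 90: heading 0 -> 90
BK 6.9: (3.1,0) -> (3.1,-6.9) [heading=90, draw]
LT 120: heading 90 -> 210
Final: pos=(3.1,-6.9), heading=210, 4 segment(s) drawn

Answer: 3.1 -6.9 210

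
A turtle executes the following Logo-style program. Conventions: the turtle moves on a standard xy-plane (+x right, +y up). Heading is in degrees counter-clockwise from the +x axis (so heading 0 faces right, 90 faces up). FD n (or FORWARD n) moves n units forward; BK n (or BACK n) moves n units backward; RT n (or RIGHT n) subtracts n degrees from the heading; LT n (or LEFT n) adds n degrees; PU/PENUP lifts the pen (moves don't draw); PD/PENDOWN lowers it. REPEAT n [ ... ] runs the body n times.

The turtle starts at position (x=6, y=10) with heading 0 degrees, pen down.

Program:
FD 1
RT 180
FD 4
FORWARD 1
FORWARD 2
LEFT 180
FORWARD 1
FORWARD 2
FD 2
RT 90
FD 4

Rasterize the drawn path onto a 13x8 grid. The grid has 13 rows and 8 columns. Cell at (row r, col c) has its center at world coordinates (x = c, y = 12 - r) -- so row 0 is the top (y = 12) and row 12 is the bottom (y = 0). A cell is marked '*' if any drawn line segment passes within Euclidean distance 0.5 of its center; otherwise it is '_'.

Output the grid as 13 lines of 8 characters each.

Answer: ________
________
********
_____*__
_____*__
_____*__
_____*__
________
________
________
________
________
________

Derivation:
Segment 0: (6,10) -> (7,10)
Segment 1: (7,10) -> (3,10)
Segment 2: (3,10) -> (2,10)
Segment 3: (2,10) -> (0,10)
Segment 4: (0,10) -> (1,10)
Segment 5: (1,10) -> (3,10)
Segment 6: (3,10) -> (5,10)
Segment 7: (5,10) -> (5,6)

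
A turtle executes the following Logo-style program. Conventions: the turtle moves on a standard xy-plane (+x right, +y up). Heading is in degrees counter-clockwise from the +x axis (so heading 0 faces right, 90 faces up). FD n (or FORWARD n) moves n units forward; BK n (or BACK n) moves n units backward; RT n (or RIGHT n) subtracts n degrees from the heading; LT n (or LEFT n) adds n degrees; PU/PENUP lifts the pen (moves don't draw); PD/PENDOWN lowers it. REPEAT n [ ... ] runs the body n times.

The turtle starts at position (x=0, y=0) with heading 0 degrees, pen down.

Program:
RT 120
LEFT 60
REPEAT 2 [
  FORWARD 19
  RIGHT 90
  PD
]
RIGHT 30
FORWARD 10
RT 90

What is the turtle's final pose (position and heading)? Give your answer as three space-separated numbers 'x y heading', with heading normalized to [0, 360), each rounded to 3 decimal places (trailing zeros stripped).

Executing turtle program step by step:
Start: pos=(0,0), heading=0, pen down
RT 120: heading 0 -> 240
LT 60: heading 240 -> 300
REPEAT 2 [
  -- iteration 1/2 --
  FD 19: (0,0) -> (9.5,-16.454) [heading=300, draw]
  RT 90: heading 300 -> 210
  PD: pen down
  -- iteration 2/2 --
  FD 19: (9.5,-16.454) -> (-6.954,-25.954) [heading=210, draw]
  RT 90: heading 210 -> 120
  PD: pen down
]
RT 30: heading 120 -> 90
FD 10: (-6.954,-25.954) -> (-6.954,-15.954) [heading=90, draw]
RT 90: heading 90 -> 0
Final: pos=(-6.954,-15.954), heading=0, 3 segment(s) drawn

Answer: -6.954 -15.954 0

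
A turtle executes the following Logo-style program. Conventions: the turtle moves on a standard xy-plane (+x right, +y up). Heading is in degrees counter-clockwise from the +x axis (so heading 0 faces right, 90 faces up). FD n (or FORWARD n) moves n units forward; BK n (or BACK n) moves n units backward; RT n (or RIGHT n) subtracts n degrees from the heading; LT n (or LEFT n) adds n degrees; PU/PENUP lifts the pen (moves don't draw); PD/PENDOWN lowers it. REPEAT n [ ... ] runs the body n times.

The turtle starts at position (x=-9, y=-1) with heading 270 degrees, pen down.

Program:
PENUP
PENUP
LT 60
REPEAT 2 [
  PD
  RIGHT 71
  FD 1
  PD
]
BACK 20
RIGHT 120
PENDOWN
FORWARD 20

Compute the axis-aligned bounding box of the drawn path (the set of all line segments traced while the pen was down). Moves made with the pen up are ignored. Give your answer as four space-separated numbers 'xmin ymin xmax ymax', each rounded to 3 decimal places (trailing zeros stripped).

Answer: -10.181 -2.121 17.116 19.206

Derivation:
Executing turtle program step by step:
Start: pos=(-9,-1), heading=270, pen down
PU: pen up
PU: pen up
LT 60: heading 270 -> 330
REPEAT 2 [
  -- iteration 1/2 --
  PD: pen down
  RT 71: heading 330 -> 259
  FD 1: (-9,-1) -> (-9.191,-1.982) [heading=259, draw]
  PD: pen down
  -- iteration 2/2 --
  PD: pen down
  RT 71: heading 259 -> 188
  FD 1: (-9.191,-1.982) -> (-10.181,-2.121) [heading=188, draw]
  PD: pen down
]
BK 20: (-10.181,-2.121) -> (9.624,0.663) [heading=188, draw]
RT 120: heading 188 -> 68
PD: pen down
FD 20: (9.624,0.663) -> (17.116,19.206) [heading=68, draw]
Final: pos=(17.116,19.206), heading=68, 4 segment(s) drawn

Segment endpoints: x in {-10.181, -9.191, -9, 9.624, 17.116}, y in {-2.121, -1.982, -1, 0.663, 19.206}
xmin=-10.181, ymin=-2.121, xmax=17.116, ymax=19.206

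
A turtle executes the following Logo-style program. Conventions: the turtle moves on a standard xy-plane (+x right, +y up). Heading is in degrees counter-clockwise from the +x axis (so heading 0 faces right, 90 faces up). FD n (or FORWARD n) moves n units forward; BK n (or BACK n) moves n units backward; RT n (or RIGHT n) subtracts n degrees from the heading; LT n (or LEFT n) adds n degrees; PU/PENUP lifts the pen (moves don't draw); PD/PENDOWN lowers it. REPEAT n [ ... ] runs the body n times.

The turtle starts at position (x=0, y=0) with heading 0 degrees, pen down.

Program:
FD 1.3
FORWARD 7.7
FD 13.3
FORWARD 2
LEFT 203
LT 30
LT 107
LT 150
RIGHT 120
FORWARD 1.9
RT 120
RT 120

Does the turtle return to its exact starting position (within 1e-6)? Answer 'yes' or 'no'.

Executing turtle program step by step:
Start: pos=(0,0), heading=0, pen down
FD 1.3: (0,0) -> (1.3,0) [heading=0, draw]
FD 7.7: (1.3,0) -> (9,0) [heading=0, draw]
FD 13.3: (9,0) -> (22.3,0) [heading=0, draw]
FD 2: (22.3,0) -> (24.3,0) [heading=0, draw]
LT 203: heading 0 -> 203
LT 30: heading 203 -> 233
LT 107: heading 233 -> 340
LT 150: heading 340 -> 130
RT 120: heading 130 -> 10
FD 1.9: (24.3,0) -> (26.171,0.33) [heading=10, draw]
RT 120: heading 10 -> 250
RT 120: heading 250 -> 130
Final: pos=(26.171,0.33), heading=130, 5 segment(s) drawn

Start position: (0, 0)
Final position: (26.171, 0.33)
Distance = 26.173; >= 1e-6 -> NOT closed

Answer: no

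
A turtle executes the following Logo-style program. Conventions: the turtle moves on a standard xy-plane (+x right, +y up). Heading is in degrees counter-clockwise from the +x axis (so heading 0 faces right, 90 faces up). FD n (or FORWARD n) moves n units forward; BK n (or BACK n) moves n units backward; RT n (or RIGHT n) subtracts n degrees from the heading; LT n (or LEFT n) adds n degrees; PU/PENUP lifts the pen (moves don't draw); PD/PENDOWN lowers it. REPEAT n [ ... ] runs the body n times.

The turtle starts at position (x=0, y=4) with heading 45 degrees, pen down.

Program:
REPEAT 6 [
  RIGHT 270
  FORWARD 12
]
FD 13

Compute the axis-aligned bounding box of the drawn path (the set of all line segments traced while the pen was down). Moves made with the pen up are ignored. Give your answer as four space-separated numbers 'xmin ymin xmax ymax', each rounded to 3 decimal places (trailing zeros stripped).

Answer: -26.163 -5.192 0 12.485

Derivation:
Executing turtle program step by step:
Start: pos=(0,4), heading=45, pen down
REPEAT 6 [
  -- iteration 1/6 --
  RT 270: heading 45 -> 135
  FD 12: (0,4) -> (-8.485,12.485) [heading=135, draw]
  -- iteration 2/6 --
  RT 270: heading 135 -> 225
  FD 12: (-8.485,12.485) -> (-16.971,4) [heading=225, draw]
  -- iteration 3/6 --
  RT 270: heading 225 -> 315
  FD 12: (-16.971,4) -> (-8.485,-4.485) [heading=315, draw]
  -- iteration 4/6 --
  RT 270: heading 315 -> 45
  FD 12: (-8.485,-4.485) -> (0,4) [heading=45, draw]
  -- iteration 5/6 --
  RT 270: heading 45 -> 135
  FD 12: (0,4) -> (-8.485,12.485) [heading=135, draw]
  -- iteration 6/6 --
  RT 270: heading 135 -> 225
  FD 12: (-8.485,12.485) -> (-16.971,4) [heading=225, draw]
]
FD 13: (-16.971,4) -> (-26.163,-5.192) [heading=225, draw]
Final: pos=(-26.163,-5.192), heading=225, 7 segment(s) drawn

Segment endpoints: x in {-26.163, -16.971, -8.485, -8.485, -8.485, 0, 0}, y in {-5.192, -4.485, 4, 4, 4, 4, 12.485, 12.485}
xmin=-26.163, ymin=-5.192, xmax=0, ymax=12.485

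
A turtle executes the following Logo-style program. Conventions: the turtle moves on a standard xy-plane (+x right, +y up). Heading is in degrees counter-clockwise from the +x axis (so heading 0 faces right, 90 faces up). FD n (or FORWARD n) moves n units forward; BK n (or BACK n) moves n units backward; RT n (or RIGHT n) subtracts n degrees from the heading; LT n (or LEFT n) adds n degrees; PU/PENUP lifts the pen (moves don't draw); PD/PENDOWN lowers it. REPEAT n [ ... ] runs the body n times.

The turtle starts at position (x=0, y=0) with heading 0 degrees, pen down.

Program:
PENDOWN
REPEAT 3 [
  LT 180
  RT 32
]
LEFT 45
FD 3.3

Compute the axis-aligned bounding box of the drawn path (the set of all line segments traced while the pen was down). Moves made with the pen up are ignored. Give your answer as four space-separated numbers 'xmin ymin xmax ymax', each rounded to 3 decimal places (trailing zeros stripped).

Executing turtle program step by step:
Start: pos=(0,0), heading=0, pen down
PD: pen down
REPEAT 3 [
  -- iteration 1/3 --
  LT 180: heading 0 -> 180
  RT 32: heading 180 -> 148
  -- iteration 2/3 --
  LT 180: heading 148 -> 328
  RT 32: heading 328 -> 296
  -- iteration 3/3 --
  LT 180: heading 296 -> 116
  RT 32: heading 116 -> 84
]
LT 45: heading 84 -> 129
FD 3.3: (0,0) -> (-2.077,2.565) [heading=129, draw]
Final: pos=(-2.077,2.565), heading=129, 1 segment(s) drawn

Segment endpoints: x in {-2.077, 0}, y in {0, 2.565}
xmin=-2.077, ymin=0, xmax=0, ymax=2.565

Answer: -2.077 0 0 2.565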